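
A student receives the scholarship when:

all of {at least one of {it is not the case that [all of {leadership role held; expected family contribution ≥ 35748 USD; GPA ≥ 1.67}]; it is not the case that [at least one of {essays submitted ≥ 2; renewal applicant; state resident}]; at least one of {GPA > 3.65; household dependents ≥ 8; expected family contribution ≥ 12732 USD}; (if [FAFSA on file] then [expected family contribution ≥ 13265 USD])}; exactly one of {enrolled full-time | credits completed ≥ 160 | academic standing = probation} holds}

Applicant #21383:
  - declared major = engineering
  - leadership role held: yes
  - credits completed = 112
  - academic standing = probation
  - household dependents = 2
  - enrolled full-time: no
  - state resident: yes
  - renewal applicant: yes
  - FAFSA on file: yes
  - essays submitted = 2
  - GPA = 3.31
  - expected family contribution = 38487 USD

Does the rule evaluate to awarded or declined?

Atomic conditions:
  leadership role held: yes → true
  expected family contribution ≥ 35748 USD: 38487 ≥ 35748 is true
  GPA ≥ 1.67: 3.31 ≥ 1.67 is true
  essays submitted ≥ 2: 2 ≥ 2 is true
  renewal applicant: yes → true
  state resident: yes → true
  GPA > 3.65: 3.31 > 3.65 is false
  household dependents ≥ 8: 2 ≥ 8 is false
  expected family contribution ≥ 12732 USD: 38487 ≥ 12732 is true
  FAFSA on file: yes → true
  expected family contribution ≥ 13265 USD: 38487 ≥ 13265 is true
  enrolled full-time: no → false
  credits completed ≥ 160: 112 ≥ 160 is false
  academic standing = probation: probation == probation is true
Combine:
[1.1.1] true AND true AND true = true
[1.1] NOT true = false
[1.2.1] true OR true OR true = true
[1.2] NOT true = false
[1.3] false OR false OR true = true
[1.4] true → true = true
[1] false OR false OR true OR true = true
[2] exactly-one(false, false, true) = true
[root] true AND true = true
Overall: true → awarded

Awarded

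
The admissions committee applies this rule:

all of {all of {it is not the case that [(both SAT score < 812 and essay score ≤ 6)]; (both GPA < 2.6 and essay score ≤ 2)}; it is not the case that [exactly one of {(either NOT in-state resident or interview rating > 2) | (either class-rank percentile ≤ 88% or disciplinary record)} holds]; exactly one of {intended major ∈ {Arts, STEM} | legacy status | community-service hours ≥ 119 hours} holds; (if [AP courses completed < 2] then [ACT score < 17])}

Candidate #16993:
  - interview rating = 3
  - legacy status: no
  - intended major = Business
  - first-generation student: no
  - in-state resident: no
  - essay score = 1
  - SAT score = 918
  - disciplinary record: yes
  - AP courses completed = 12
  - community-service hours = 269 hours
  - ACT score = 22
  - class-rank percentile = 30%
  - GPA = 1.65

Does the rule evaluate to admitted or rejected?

Admitted

Atomic conditions:
  SAT score < 812: 918 < 812 is false
  essay score ≤ 6: 1 ≤ 6 is true
  GPA < 2.6: 1.65 < 2.6 is true
  essay score ≤ 2: 1 ≤ 2 is true
  NOT in-state resident: no → true
  interview rating > 2: 3 > 2 is true
  class-rank percentile ≤ 88%: 30 ≤ 88 is true
  disciplinary record: yes → true
  intended major ∈ {Arts, STEM}: Business is not in the set → false
  legacy status: no → false
  community-service hours ≥ 119 hours: 269 ≥ 119 is true
  AP courses completed < 2: 12 < 2 is false
  ACT score < 17: 22 < 17 is false
Combine:
[1.1.1] false AND true = false
[1.1] NOT false = true
[1.2] true AND true = true
[1] true AND true = true
[2.1.1] true OR true = true
[2.1.2] true OR true = true
[2.1] exactly-one(true, true) = false
[2] NOT false = true
[3] exactly-one(false, false, true) = true
[4] false → false (antecedent false ⇒ implication holds) = true
[root] true AND true AND true AND true = true
Overall: true → admitted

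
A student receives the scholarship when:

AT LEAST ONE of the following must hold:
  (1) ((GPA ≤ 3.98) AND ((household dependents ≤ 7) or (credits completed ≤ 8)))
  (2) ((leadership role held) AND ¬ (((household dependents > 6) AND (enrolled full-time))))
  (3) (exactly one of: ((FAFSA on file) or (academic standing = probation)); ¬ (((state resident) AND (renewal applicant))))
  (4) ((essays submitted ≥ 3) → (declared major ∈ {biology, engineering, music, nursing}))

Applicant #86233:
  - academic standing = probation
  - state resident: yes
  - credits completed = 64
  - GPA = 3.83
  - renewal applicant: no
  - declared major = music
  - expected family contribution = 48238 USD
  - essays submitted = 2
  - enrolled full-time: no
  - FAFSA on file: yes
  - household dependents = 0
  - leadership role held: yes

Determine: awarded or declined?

Awarded

Atomic conditions:
  GPA ≤ 3.98: 3.83 ≤ 3.98 is true
  household dependents ≤ 7: 0 ≤ 7 is true
  credits completed ≤ 8: 64 ≤ 8 is false
  leadership role held: yes → true
  household dependents > 6: 0 > 6 is false
  enrolled full-time: no → false
  FAFSA on file: yes → true
  academic standing = probation: probation == probation is true
  state resident: yes → true
  renewal applicant: no → false
  essays submitted ≥ 3: 2 ≥ 3 is false
  declared major ∈ {biology, engineering, music, nursing}: music is in the set → true
Combine:
[1.2] true OR false = true
[1] true AND true = true
[2.2.1] false AND false = false
[2.2] NOT false = true
[2] true AND true = true
[3.1] true OR true = true
[3.2.1] true AND false = false
[3.2] NOT false = true
[3] exactly-one(true, true) = false
[4] false → true (antecedent false ⇒ implication holds) = true
[root] true OR true OR false OR true = true
Overall: true → awarded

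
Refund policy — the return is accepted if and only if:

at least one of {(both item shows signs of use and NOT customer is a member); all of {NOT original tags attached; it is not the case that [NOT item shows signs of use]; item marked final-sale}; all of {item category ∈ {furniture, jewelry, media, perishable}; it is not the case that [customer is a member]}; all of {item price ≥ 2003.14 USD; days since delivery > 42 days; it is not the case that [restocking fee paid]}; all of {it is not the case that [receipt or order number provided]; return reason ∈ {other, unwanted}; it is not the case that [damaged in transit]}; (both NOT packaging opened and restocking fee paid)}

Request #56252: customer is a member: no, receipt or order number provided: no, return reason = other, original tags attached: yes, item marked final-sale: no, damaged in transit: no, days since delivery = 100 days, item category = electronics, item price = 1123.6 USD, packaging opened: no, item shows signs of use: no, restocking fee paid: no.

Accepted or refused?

Accepted

Atomic conditions:
  item shows signs of use: no → false
  NOT customer is a member: no → true
  NOT original tags attached: yes → false
  NOT item shows signs of use: no → true
  item marked final-sale: no → false
  item category ∈ {furniture, jewelry, media, perishable}: electronics is not in the set → false
  customer is a member: no → false
  item price ≥ 2003.14 USD: 1123.6 ≥ 2003.14 is false
  days since delivery > 42 days: 100 > 42 is true
  restocking fee paid: no → false
  receipt or order number provided: no → false
  return reason ∈ {other, unwanted}: other is in the set → true
  damaged in transit: no → false
  NOT packaging opened: no → true
Combine:
[1] false AND true = false
[2.2] NOT true = false
[2] false AND false AND false = false
[3.2] NOT false = true
[3] false AND true = false
[4.3] NOT false = true
[4] false AND true AND true = false
[5.1] NOT false = true
[5.3] NOT false = true
[5] true AND true AND true = true
[6] true AND false = false
[root] false OR false OR false OR false OR true OR false = true
Overall: true → accepted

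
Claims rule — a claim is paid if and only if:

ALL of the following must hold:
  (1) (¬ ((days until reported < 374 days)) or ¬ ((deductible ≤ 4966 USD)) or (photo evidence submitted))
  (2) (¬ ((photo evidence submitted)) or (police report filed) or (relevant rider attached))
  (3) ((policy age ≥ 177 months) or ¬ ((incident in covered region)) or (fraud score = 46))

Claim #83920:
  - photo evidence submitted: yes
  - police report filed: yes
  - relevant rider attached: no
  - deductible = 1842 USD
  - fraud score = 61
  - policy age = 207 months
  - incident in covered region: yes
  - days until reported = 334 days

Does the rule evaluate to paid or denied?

Atomic conditions:
  days until reported < 374 days: 334 < 374 is true
  deductible ≤ 4966 USD: 1842 ≤ 4966 is true
  photo evidence submitted: yes → true
  police report filed: yes → true
  relevant rider attached: no → false
  policy age ≥ 177 months: 207 ≥ 177 is true
  incident in covered region: yes → true
  fraud score = 46: 61 == 46 is false
Combine:
[1.1] NOT true = false
[1.2] NOT true = false
[1] false OR false OR true = true
[2.1] NOT true = false
[2] false OR true OR false = true
[3.2] NOT true = false
[3] true OR false OR false = true
[root] true AND true AND true = true
Overall: true → paid

Paid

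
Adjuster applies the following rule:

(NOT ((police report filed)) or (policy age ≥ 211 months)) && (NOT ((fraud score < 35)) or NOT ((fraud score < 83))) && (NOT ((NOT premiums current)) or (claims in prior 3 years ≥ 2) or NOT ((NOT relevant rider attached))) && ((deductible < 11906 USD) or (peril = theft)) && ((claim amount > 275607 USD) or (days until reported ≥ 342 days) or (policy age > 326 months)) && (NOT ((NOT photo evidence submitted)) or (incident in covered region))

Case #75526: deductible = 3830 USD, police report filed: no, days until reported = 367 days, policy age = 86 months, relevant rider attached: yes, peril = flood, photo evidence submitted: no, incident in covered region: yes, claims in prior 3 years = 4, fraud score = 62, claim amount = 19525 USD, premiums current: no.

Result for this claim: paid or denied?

Paid

Atomic conditions:
  police report filed: no → false
  policy age ≥ 211 months: 86 ≥ 211 is false
  fraud score < 35: 62 < 35 is false
  fraud score < 83: 62 < 83 is true
  NOT premiums current: no → true
  claims in prior 3 years ≥ 2: 4 ≥ 2 is true
  NOT relevant rider attached: yes → false
  deductible < 11906 USD: 3830 < 11906 is true
  peril = theft: flood == theft is false
  claim amount > 275607 USD: 19525 > 275607 is false
  days until reported ≥ 342 days: 367 ≥ 342 is true
  policy age > 326 months: 86 > 326 is false
  NOT photo evidence submitted: no → true
  incident in covered region: yes → true
Combine:
[1.1] NOT false = true
[1] true OR false = true
[2.1] NOT false = true
[2.2] NOT true = false
[2] true OR false = true
[3.1] NOT true = false
[3.3] NOT false = true
[3] false OR true OR true = true
[4] true OR false = true
[5] false OR true OR false = true
[6.1] NOT true = false
[6] false OR true = true
[root] true AND true AND true AND true AND true AND true = true
Overall: true → paid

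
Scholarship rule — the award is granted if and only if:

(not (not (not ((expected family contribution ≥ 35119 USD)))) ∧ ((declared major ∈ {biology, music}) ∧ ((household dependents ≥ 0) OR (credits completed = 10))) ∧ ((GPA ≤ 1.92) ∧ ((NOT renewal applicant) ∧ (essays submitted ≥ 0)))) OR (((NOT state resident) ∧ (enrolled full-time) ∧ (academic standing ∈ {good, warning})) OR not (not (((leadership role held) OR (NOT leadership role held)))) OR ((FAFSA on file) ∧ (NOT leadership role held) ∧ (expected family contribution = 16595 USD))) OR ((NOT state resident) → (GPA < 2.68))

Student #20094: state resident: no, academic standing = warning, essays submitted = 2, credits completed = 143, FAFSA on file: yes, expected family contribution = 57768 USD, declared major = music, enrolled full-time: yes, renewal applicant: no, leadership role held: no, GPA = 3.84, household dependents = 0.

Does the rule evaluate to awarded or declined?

Atomic conditions:
  expected family contribution ≥ 35119 USD: 57768 ≥ 35119 is true
  declared major ∈ {biology, music}: music is in the set → true
  household dependents ≥ 0: 0 ≥ 0 is true
  credits completed = 10: 143 == 10 is false
  GPA ≤ 1.92: 3.84 ≤ 1.92 is false
  NOT renewal applicant: no → true
  essays submitted ≥ 0: 2 ≥ 0 is true
  NOT state resident: no → true
  enrolled full-time: yes → true
  academic standing ∈ {good, warning}: warning is in the set → true
  leadership role held: no → false
  NOT leadership role held: no → true
  FAFSA on file: yes → true
  expected family contribution = 16595 USD: 57768 == 16595 is false
  GPA < 2.68: 3.84 < 2.68 is false
Combine:
[1.1.1.1] NOT true = false
[1.1.1] NOT false = true
[1.1] NOT true = false
[1.2.2] true OR false = true
[1.2] true AND true = true
[1.3.2] true AND true = true
[1.3] false AND true = false
[1] false AND true AND false = false
[2.1] true AND true AND true = true
[2.2.1.1] false OR true = true
[2.2.1] NOT true = false
[2.2] NOT false = true
[2.3] true AND true AND false = false
[2] true OR true OR false = true
[3] true → false = false
[root] false OR true OR false = true
Overall: true → awarded

Awarded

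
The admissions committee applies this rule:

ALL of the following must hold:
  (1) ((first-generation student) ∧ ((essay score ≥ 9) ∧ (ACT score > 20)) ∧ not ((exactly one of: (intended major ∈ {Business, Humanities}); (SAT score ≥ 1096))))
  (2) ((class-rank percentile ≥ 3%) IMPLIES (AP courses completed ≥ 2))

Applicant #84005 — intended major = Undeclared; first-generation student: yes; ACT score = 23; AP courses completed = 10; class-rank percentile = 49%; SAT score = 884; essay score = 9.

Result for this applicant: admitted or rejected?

Atomic conditions:
  first-generation student: yes → true
  essay score ≥ 9: 9 ≥ 9 is true
  ACT score > 20: 23 > 20 is true
  intended major ∈ {Business, Humanities}: Undeclared is not in the set → false
  SAT score ≥ 1096: 884 ≥ 1096 is false
  class-rank percentile ≥ 3%: 49 ≥ 3 is true
  AP courses completed ≥ 2: 10 ≥ 2 is true
Combine:
[1.2] true AND true = true
[1.3.1] exactly-one(false, false) = false
[1.3] NOT false = true
[1] true AND true AND true = true
[2] true → true = true
[root] true AND true = true
Overall: true → admitted

Admitted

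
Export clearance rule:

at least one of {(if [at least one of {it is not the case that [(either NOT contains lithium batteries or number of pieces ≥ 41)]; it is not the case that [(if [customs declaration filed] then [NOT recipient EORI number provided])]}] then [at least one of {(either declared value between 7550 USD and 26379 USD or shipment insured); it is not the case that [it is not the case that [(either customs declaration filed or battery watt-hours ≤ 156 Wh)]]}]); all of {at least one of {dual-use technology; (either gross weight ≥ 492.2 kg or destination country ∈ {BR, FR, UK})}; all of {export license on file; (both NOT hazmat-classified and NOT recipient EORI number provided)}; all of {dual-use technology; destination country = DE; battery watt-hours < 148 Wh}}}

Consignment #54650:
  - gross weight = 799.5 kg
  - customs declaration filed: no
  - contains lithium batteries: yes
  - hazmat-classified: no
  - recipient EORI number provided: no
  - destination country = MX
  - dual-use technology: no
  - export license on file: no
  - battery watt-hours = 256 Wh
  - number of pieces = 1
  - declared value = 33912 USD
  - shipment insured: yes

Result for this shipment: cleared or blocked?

Cleared

Atomic conditions:
  NOT contains lithium batteries: yes → false
  number of pieces ≥ 41: 1 ≥ 41 is false
  customs declaration filed: no → false
  NOT recipient EORI number provided: no → true
  declared value between 7550 USD and 26379 USD: 33912 in [7550, 26379] is false
  shipment insured: yes → true
  battery watt-hours ≤ 156 Wh: 256 ≤ 156 is false
  dual-use technology: no → false
  gross weight ≥ 492.2 kg: 799.5 ≥ 492.2 is true
  destination country ∈ {BR, FR, UK}: MX is not in the set → false
  export license on file: no → false
  NOT hazmat-classified: no → true
  destination country = DE: MX == DE is false
  battery watt-hours < 148 Wh: 256 < 148 is false
Combine:
[1.1.1.1] false OR false = false
[1.1.1] NOT false = true
[1.1.2.1] false → true (antecedent false ⇒ implication holds) = true
[1.1.2] NOT true = false
[1.1] true OR false = true
[1.2.1] false OR true = true
[1.2.2.1.1] false OR false = false
[1.2.2.1] NOT false = true
[1.2.2] NOT true = false
[1.2] true OR false = true
[1] true → true = true
[2.1.2] true OR false = true
[2.1] false OR true = true
[2.2.2] true AND true = true
[2.2] false AND true = false
[2.3] false AND false AND false = false
[2] true AND false AND false = false
[root] true OR false = true
Overall: true → cleared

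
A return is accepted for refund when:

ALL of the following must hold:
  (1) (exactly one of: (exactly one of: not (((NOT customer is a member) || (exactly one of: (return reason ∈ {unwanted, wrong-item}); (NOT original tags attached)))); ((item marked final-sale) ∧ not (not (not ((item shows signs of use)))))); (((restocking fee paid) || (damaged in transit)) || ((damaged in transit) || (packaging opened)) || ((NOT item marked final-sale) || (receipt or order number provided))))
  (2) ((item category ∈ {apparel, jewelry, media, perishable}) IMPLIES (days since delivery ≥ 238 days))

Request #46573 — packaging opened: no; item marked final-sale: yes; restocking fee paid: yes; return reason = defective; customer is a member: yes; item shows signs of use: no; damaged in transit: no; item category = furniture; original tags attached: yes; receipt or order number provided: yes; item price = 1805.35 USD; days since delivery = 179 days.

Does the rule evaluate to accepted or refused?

Atomic conditions:
  NOT customer is a member: yes → false
  return reason ∈ {unwanted, wrong-item}: defective is not in the set → false
  NOT original tags attached: yes → false
  item marked final-sale: yes → true
  item shows signs of use: no → false
  restocking fee paid: yes → true
  damaged in transit: no → false
  packaging opened: no → false
  NOT item marked final-sale: yes → false
  receipt or order number provided: yes → true
  item category ∈ {apparel, jewelry, media, perishable}: furniture is not in the set → false
  days since delivery ≥ 238 days: 179 ≥ 238 is false
Combine:
[1.1.1.1.2] exactly-one(false, false) = false
[1.1.1.1] false OR false = false
[1.1.1] NOT false = true
[1.1.2.2.1.1] NOT false = true
[1.1.2.2.1] NOT true = false
[1.1.2.2] NOT false = true
[1.1.2] true AND true = true
[1.1] exactly-one(true, true) = false
[1.2.1] true OR false = true
[1.2.2] false OR false = false
[1.2.3] false OR true = true
[1.2] true OR false OR true = true
[1] exactly-one(false, true) = true
[2] false → false (antecedent false ⇒ implication holds) = true
[root] true AND true = true
Overall: true → accepted

Accepted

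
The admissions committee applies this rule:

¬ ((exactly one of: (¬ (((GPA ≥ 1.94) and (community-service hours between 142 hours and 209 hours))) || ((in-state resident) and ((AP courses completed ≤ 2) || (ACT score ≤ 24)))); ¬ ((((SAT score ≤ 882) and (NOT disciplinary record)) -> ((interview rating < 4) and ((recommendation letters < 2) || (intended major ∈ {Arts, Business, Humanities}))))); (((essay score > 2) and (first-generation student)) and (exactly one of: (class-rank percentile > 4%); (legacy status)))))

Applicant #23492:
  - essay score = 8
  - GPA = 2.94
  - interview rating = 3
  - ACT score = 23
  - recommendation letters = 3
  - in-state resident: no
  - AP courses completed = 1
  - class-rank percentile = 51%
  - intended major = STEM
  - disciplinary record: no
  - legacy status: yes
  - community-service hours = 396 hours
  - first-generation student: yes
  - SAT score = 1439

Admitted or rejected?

Rejected

Atomic conditions:
  GPA ≥ 1.94: 2.94 ≥ 1.94 is true
  community-service hours between 142 hours and 209 hours: 396 in [142, 209] is false
  in-state resident: no → false
  AP courses completed ≤ 2: 1 ≤ 2 is true
  ACT score ≤ 24: 23 ≤ 24 is true
  SAT score ≤ 882: 1439 ≤ 882 is false
  NOT disciplinary record: no → true
  interview rating < 4: 3 < 4 is true
  recommendation letters < 2: 3 < 2 is false
  intended major ∈ {Arts, Business, Humanities}: STEM is not in the set → false
  essay score > 2: 8 > 2 is true
  first-generation student: yes → true
  class-rank percentile > 4%: 51 > 4 is true
  legacy status: yes → true
Combine:
[1.1.1.1] true AND false = false
[1.1.1] NOT false = true
[1.1.2.2] true OR true = true
[1.1.2] false AND true = false
[1.1] true OR false = true
[1.2.1.1] false AND true = false
[1.2.1.2.2] false OR false = false
[1.2.1.2] true AND false = false
[1.2.1] false → false (antecedent false ⇒ implication holds) = true
[1.2] NOT true = false
[1.3.1] true AND true = true
[1.3.2] exactly-one(true, true) = false
[1.3] true AND false = false
[1] exactly-one(true, false, false) = true
[root] NOT true = false
Overall: false → rejected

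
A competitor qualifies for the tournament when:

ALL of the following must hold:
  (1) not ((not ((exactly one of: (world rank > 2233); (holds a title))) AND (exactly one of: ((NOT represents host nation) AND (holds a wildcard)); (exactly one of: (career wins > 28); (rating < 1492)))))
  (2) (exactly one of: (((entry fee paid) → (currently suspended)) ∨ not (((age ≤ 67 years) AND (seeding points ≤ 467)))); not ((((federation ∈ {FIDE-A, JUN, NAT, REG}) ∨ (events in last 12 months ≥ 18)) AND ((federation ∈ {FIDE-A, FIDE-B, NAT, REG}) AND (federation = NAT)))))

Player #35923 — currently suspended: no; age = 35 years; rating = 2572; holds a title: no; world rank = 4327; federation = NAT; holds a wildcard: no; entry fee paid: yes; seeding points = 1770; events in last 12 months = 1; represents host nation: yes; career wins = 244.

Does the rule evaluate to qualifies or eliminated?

Qualifies

Atomic conditions:
  world rank > 2233: 4327 > 2233 is true
  holds a title: no → false
  NOT represents host nation: yes → false
  holds a wildcard: no → false
  career wins > 28: 244 > 28 is true
  rating < 1492: 2572 < 1492 is false
  entry fee paid: yes → true
  currently suspended: no → false
  age ≤ 67 years: 35 ≤ 67 is true
  seeding points ≤ 467: 1770 ≤ 467 is false
  federation ∈ {FIDE-A, JUN, NAT, REG}: NAT is in the set → true
  events in last 12 months ≥ 18: 1 ≥ 18 is false
  federation ∈ {FIDE-A, FIDE-B, NAT, REG}: NAT is in the set → true
  federation = NAT: NAT == NAT is true
Combine:
[1.1.1.1] exactly-one(true, false) = true
[1.1.1] NOT true = false
[1.1.2.1] false AND false = false
[1.1.2.2] exactly-one(true, false) = true
[1.1.2] exactly-one(false, true) = true
[1.1] false AND true = false
[1] NOT false = true
[2.1.1] true → false = false
[2.1.2.1] true AND false = false
[2.1.2] NOT false = true
[2.1] false OR true = true
[2.2.1.1] true OR false = true
[2.2.1.2] true AND true = true
[2.2.1] true AND true = true
[2.2] NOT true = false
[2] exactly-one(true, false) = true
[root] true AND true = true
Overall: true → qualifies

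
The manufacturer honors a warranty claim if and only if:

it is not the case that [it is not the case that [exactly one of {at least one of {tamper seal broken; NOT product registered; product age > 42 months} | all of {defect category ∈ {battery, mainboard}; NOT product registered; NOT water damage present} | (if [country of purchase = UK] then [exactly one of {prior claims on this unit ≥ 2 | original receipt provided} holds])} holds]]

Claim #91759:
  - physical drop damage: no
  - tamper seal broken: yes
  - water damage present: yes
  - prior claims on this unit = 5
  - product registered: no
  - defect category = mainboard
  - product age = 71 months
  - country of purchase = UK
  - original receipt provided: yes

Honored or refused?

Honored

Atomic conditions:
  tamper seal broken: yes → true
  NOT product registered: no → true
  product age > 42 months: 71 > 42 is true
  defect category ∈ {battery, mainboard}: mainboard is in the set → true
  NOT water damage present: yes → false
  country of purchase = UK: UK == UK is true
  prior claims on this unit ≥ 2: 5 ≥ 2 is true
  original receipt provided: yes → true
Combine:
[1.1.1] true OR true OR true = true
[1.1.2] true AND true AND false = false
[1.1.3.2] exactly-one(true, true) = false
[1.1.3] true → false = false
[1.1] exactly-one(true, false, false) = true
[1] NOT true = false
[root] NOT false = true
Overall: true → honored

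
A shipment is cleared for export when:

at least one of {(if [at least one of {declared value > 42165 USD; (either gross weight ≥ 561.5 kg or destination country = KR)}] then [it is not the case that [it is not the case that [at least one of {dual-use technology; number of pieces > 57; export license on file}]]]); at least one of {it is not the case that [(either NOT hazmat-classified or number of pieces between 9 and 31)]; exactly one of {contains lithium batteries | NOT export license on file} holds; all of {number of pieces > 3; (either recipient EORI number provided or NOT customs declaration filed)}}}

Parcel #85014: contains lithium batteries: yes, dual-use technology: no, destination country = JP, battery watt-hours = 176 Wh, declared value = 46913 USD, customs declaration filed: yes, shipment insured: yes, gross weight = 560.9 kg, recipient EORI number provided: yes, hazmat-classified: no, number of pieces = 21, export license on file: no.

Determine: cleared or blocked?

Atomic conditions:
  declared value > 42165 USD: 46913 > 42165 is true
  gross weight ≥ 561.5 kg: 560.9 ≥ 561.5 is false
  destination country = KR: JP == KR is false
  dual-use technology: no → false
  number of pieces > 57: 21 > 57 is false
  export license on file: no → false
  NOT hazmat-classified: no → true
  number of pieces between 9 and 31: 21 in [9, 31] is true
  contains lithium batteries: yes → true
  NOT export license on file: no → true
  number of pieces > 3: 21 > 3 is true
  recipient EORI number provided: yes → true
  NOT customs declaration filed: yes → false
Combine:
[1.1.2] false OR false = false
[1.1] true OR false = true
[1.2.1.1] false OR false OR false = false
[1.2.1] NOT false = true
[1.2] NOT true = false
[1] true → false = false
[2.1.1] true OR true = true
[2.1] NOT true = false
[2.2] exactly-one(true, true) = false
[2.3.2] true OR false = true
[2.3] true AND true = true
[2] false OR false OR true = true
[root] false OR true = true
Overall: true → cleared

Cleared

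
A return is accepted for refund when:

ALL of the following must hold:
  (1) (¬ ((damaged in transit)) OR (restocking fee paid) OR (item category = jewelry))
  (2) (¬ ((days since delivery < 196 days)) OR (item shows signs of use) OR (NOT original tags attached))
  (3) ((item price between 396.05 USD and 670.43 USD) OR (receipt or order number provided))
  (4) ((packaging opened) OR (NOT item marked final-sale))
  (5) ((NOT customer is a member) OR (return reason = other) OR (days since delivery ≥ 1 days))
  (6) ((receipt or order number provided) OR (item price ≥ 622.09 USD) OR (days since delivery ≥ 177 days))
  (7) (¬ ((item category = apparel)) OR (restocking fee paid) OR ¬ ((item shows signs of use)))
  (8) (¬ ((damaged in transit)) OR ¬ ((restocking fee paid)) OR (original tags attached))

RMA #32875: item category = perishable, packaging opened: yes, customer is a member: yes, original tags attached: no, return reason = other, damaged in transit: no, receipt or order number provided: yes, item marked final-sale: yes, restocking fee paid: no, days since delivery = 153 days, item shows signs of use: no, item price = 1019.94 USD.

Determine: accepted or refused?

Accepted

Atomic conditions:
  damaged in transit: no → false
  restocking fee paid: no → false
  item category = jewelry: perishable == jewelry is false
  days since delivery < 196 days: 153 < 196 is true
  item shows signs of use: no → false
  NOT original tags attached: no → true
  item price between 396.05 USD and 670.43 USD: 1019.94 in [396.05, 670.43] is false
  receipt or order number provided: yes → true
  packaging opened: yes → true
  NOT item marked final-sale: yes → false
  NOT customer is a member: yes → false
  return reason = other: other == other is true
  days since delivery ≥ 1 days: 153 ≥ 1 is true
  item price ≥ 622.09 USD: 1019.94 ≥ 622.09 is true
  days since delivery ≥ 177 days: 153 ≥ 177 is false
  item category = apparel: perishable == apparel is false
  original tags attached: no → false
Combine:
[1.1] NOT false = true
[1] true OR false OR false = true
[2.1] NOT true = false
[2] false OR false OR true = true
[3] false OR true = true
[4] true OR false = true
[5] false OR true OR true = true
[6] true OR true OR false = true
[7.1] NOT false = true
[7.3] NOT false = true
[7] true OR false OR true = true
[8.1] NOT false = true
[8.2] NOT false = true
[8] true OR true OR false = true
[root] true AND true AND true AND true AND true AND true AND true AND true = true
Overall: true → accepted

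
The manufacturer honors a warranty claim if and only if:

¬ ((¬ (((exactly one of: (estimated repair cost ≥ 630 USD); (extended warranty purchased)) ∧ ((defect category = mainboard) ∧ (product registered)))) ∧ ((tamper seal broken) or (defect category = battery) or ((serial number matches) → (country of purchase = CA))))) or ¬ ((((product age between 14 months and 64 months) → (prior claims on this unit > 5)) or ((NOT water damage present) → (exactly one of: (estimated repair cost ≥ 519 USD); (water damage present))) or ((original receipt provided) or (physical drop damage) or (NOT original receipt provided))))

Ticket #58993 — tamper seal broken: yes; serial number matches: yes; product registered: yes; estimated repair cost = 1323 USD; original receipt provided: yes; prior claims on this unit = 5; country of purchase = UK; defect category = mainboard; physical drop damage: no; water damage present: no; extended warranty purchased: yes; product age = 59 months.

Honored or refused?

Refused

Atomic conditions:
  estimated repair cost ≥ 630 USD: 1323 ≥ 630 is true
  extended warranty purchased: yes → true
  defect category = mainboard: mainboard == mainboard is true
  product registered: yes → true
  tamper seal broken: yes → true
  defect category = battery: mainboard == battery is false
  serial number matches: yes → true
  country of purchase = CA: UK == CA is false
  product age between 14 months and 64 months: 59 in [14, 64] is true
  prior claims on this unit > 5: 5 > 5 is false
  NOT water damage present: no → true
  estimated repair cost ≥ 519 USD: 1323 ≥ 519 is true
  water damage present: no → false
  original receipt provided: yes → true
  physical drop damage: no → false
  NOT original receipt provided: yes → false
Combine:
[1.1.1.1.1] exactly-one(true, true) = false
[1.1.1.1.2] true AND true = true
[1.1.1.1] false AND true = false
[1.1.1] NOT false = true
[1.1.2.3] true → false = false
[1.1.2] true OR false OR false = true
[1.1] true AND true = true
[1] NOT true = false
[2.1.1] true → false = false
[2.1.2.2] exactly-one(true, false) = true
[2.1.2] true → true = true
[2.1.3] true OR false OR false = true
[2.1] false OR true OR true = true
[2] NOT true = false
[root] false OR false = false
Overall: false → refused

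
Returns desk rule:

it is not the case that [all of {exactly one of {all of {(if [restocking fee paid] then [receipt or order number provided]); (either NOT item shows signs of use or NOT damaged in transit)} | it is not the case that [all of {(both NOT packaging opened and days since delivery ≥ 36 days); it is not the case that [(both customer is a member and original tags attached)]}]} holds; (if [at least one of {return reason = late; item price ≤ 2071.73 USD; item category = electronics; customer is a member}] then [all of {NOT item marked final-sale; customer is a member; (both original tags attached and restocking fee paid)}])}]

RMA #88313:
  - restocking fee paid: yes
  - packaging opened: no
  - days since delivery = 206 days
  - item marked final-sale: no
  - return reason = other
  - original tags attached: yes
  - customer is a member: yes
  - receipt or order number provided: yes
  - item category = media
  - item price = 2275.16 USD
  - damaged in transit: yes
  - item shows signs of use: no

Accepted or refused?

Atomic conditions:
  restocking fee paid: yes → true
  receipt or order number provided: yes → true
  NOT item shows signs of use: no → true
  NOT damaged in transit: yes → false
  NOT packaging opened: no → true
  days since delivery ≥ 36 days: 206 ≥ 36 is true
  customer is a member: yes → true
  original tags attached: yes → true
  return reason = late: other == late is false
  item price ≤ 2071.73 USD: 2275.16 ≤ 2071.73 is false
  item category = electronics: media == electronics is false
  NOT item marked final-sale: no → true
Combine:
[1.1.1.1] true → true = true
[1.1.1.2] true OR false = true
[1.1.1] true AND true = true
[1.1.2.1.1] true AND true = true
[1.1.2.1.2.1] true AND true = true
[1.1.2.1.2] NOT true = false
[1.1.2.1] true AND false = false
[1.1.2] NOT false = true
[1.1] exactly-one(true, true) = false
[1.2.1] false OR false OR false OR true = true
[1.2.2.3] true AND true = true
[1.2.2] true AND true AND true = true
[1.2] true → true = true
[1] false AND true = false
[root] NOT false = true
Overall: true → accepted

Accepted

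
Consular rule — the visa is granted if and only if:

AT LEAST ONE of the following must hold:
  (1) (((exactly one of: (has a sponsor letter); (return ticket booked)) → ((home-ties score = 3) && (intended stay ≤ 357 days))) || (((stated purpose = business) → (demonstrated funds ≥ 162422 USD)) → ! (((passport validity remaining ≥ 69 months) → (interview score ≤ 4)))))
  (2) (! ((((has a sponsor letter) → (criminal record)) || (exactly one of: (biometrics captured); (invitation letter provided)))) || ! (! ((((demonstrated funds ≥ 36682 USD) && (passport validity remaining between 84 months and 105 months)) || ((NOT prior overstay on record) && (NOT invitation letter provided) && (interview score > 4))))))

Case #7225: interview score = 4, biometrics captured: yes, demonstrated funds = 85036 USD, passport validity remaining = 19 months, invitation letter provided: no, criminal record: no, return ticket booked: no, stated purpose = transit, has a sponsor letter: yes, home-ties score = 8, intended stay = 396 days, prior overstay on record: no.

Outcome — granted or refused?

Refused

Atomic conditions:
  has a sponsor letter: yes → true
  return ticket booked: no → false
  home-ties score = 3: 8 == 3 is false
  intended stay ≤ 357 days: 396 ≤ 357 is false
  stated purpose = business: transit == business is false
  demonstrated funds ≥ 162422 USD: 85036 ≥ 162422 is false
  passport validity remaining ≥ 69 months: 19 ≥ 69 is false
  interview score ≤ 4: 4 ≤ 4 is true
  criminal record: no → false
  biometrics captured: yes → true
  invitation letter provided: no → false
  demonstrated funds ≥ 36682 USD: 85036 ≥ 36682 is true
  passport validity remaining between 84 months and 105 months: 19 in [84, 105] is false
  NOT prior overstay on record: no → true
  NOT invitation letter provided: no → true
  interview score > 4: 4 > 4 is false
Combine:
[1.1.1] exactly-one(true, false) = true
[1.1.2] false AND false = false
[1.1] true → false = false
[1.2.1] false → false (antecedent false ⇒ implication holds) = true
[1.2.2.1] false → true (antecedent false ⇒ implication holds) = true
[1.2.2] NOT true = false
[1.2] true → false = false
[1] false OR false = false
[2.1.1.1] true → false = false
[2.1.1.2] exactly-one(true, false) = true
[2.1.1] false OR true = true
[2.1] NOT true = false
[2.2.1.1.1] true AND false = false
[2.2.1.1.2] true AND true AND false = false
[2.2.1.1] false OR false = false
[2.2.1] NOT false = true
[2.2] NOT true = false
[2] false OR false = false
[root] false OR false = false
Overall: false → refused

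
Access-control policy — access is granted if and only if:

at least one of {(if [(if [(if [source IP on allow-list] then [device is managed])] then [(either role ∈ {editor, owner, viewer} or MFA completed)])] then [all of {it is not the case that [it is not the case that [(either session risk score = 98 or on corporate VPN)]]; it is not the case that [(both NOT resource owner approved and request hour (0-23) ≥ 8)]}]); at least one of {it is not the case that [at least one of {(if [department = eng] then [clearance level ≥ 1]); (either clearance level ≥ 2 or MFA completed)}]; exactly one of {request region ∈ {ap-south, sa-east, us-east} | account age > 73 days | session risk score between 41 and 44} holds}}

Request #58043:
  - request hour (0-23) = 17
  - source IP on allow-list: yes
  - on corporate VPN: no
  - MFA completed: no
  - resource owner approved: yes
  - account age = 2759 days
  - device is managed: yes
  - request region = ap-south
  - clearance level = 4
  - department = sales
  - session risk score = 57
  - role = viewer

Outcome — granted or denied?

Atomic conditions:
  source IP on allow-list: yes → true
  device is managed: yes → true
  role ∈ {editor, owner, viewer}: viewer is in the set → true
  MFA completed: no → false
  session risk score = 98: 57 == 98 is false
  on corporate VPN: no → false
  NOT resource owner approved: yes → false
  request hour (0-23) ≥ 8: 17 ≥ 8 is true
  department = eng: sales == eng is false
  clearance level ≥ 1: 4 ≥ 1 is true
  clearance level ≥ 2: 4 ≥ 2 is true
  request region ∈ {ap-south, sa-east, us-east}: ap-south is in the set → true
  account age > 73 days: 2759 > 73 is true
  session risk score between 41 and 44: 57 in [41, 44] is false
Combine:
[1.1.1] true → true = true
[1.1.2] true OR false = true
[1.1] true → true = true
[1.2.1.1.1] false OR false = false
[1.2.1.1] NOT false = true
[1.2.1] NOT true = false
[1.2.2.1] false AND true = false
[1.2.2] NOT false = true
[1.2] false AND true = false
[1] true → false = false
[2.1.1.1] false → true (antecedent false ⇒ implication holds) = true
[2.1.1.2] true OR false = true
[2.1.1] true OR true = true
[2.1] NOT true = false
[2.2] exactly-one(true, true, false) = false
[2] false OR false = false
[root] false OR false = false
Overall: false → denied

Denied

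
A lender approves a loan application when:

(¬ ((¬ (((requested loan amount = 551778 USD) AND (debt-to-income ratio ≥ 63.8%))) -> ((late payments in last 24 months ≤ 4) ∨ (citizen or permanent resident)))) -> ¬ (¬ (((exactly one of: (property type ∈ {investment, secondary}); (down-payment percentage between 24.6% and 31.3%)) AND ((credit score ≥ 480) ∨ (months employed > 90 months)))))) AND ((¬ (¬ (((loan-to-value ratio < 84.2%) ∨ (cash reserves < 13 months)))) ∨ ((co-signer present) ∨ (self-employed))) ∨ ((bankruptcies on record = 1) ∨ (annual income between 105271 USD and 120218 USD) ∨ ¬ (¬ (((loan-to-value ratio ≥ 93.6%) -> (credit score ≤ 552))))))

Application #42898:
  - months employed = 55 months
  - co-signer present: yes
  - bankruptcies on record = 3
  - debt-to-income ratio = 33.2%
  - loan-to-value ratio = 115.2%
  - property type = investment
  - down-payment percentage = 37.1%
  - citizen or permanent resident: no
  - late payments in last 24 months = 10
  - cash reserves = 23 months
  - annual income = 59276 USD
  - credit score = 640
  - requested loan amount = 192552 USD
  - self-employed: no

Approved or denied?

Approved

Atomic conditions:
  requested loan amount = 551778 USD: 192552 == 551778 is false
  debt-to-income ratio ≥ 63.8%: 33.2 ≥ 63.8 is false
  late payments in last 24 months ≤ 4: 10 ≤ 4 is false
  citizen or permanent resident: no → false
  property type ∈ {investment, secondary}: investment is in the set → true
  down-payment percentage between 24.6% and 31.3%: 37.1 in [24.6, 31.3] is false
  credit score ≥ 480: 640 ≥ 480 is true
  months employed > 90 months: 55 > 90 is false
  loan-to-value ratio < 84.2%: 115.2 < 84.2 is false
  cash reserves < 13 months: 23 < 13 is false
  co-signer present: yes → true
  self-employed: no → false
  bankruptcies on record = 1: 3 == 1 is false
  annual income between 105271 USD and 120218 USD: 59276 in [105271, 120218] is false
  loan-to-value ratio ≥ 93.6%: 115.2 ≥ 93.6 is true
  credit score ≤ 552: 640 ≤ 552 is false
Combine:
[1.1.1.1.1] false AND false = false
[1.1.1.1] NOT false = true
[1.1.1.2] false OR false = false
[1.1.1] true → false = false
[1.1] NOT false = true
[1.2.1.1.1] exactly-one(true, false) = true
[1.2.1.1.2] true OR false = true
[1.2.1.1] true AND true = true
[1.2.1] NOT true = false
[1.2] NOT false = true
[1] true → true = true
[2.1.1.1.1] false OR false = false
[2.1.1.1] NOT false = true
[2.1.1] NOT true = false
[2.1.2] true OR false = true
[2.1] false OR true = true
[2.2.3.1.1] true → false = false
[2.2.3.1] NOT false = true
[2.2.3] NOT true = false
[2.2] false OR false OR false = false
[2] true OR false = true
[root] true AND true = true
Overall: true → approved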